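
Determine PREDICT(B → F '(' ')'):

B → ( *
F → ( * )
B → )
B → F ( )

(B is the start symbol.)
{ '(' }

PREDICT(B → F '(' ')') = (FIRST(RHS) \ {ε}) ∪ (FOLLOW(B) if ε ∈ FIRST(RHS), i.e. RHS ⇒* ε)
FIRST(F) = { '(' }
FIRST(F '(' ')') = { '(' }
ε ∉ FIRST(F '(' ')'), so FOLLOW(B) is not added.
PREDICT(B → F '(' ')') = { '(' }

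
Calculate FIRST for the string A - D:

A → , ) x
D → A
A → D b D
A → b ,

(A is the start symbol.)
{ ',', 'b' }

FIRST sets of the non-terminals involved (from the grammar, by fixed-point iteration):
  FIRST(A) = { ',', 'b' }

To compute FIRST(A - D), process the symbols left to right:
Symbol A is a non-terminal. Add FIRST(A) \ {ε} = { ',', 'b' }
A is not nullable (ε ∉ FIRST(A)), so stop here.
FIRST(A - D) = { ',', 'b' }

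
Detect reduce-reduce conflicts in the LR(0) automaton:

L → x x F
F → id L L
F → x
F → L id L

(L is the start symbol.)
No reduce-reduce conflicts

A reduce-reduce conflict occurs when an LR(0) state has two complete items [A → α .] and [B → β .] — both call for a reduction, and with no lookahead the parser cannot choose between them.

Augment with L' → L and build the canonical LR(0) collection (I0 = CLOSURE({[L' → . L]}), then GOTO on every symbol after a dot until no new states appear). It has 12 states:
  I0: { [L → . x x F], [L' → . L] }  — shift
  I1: { [L' → L .] }  — accept
  I2: { [L → x . x F] }  — shift
  I3: { [F → . L id L], [F → . id L L], [F → . x], [L → . x x F], [L → x x . F] }  — shift
  I4: { [L → x x F .] }  — reduce
  I5: { [F → L . id L] }  — shift
  I6: { [F → id . L L], [L → . x x F] }  — shift
  I7: { [F → x .], [L → x . x F] }  — shift, reduce
  I8: { [F → id L . L], [L → . x x F] }  — shift
  I9: { [F → id L L .] }  — reduce
  I10: { [F → L id . L], [L → . x x F] }  — shift
  I11: { [F → L id L .] }  — reduce

No state contains more than one complete item.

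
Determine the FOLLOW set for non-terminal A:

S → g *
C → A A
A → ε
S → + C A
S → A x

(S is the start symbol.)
In C → A A: A is followed by A, add FIRST(A) \ {ε} = { }
  A is nullable, so also add FOLLOW(C)
In C → A A: A is at the end, add FOLLOW(C)
In S → + C A: A is at the end, add FOLLOW(S)
In S → A x: A is followed by x, add FIRST(x) \ {ε} = { 'x' }

The FOLLOW sets referred to above (computed the same way, to a fixed point):
  FOLLOW(C) = { $ }
  FOLLOW(S) = { $ }

Taking the union: FOLLOW(A) = { $, 'x' }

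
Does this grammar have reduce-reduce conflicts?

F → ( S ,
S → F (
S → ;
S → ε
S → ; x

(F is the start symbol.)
Augment with F' → F and build the canonical LR(0) collection (I0 = CLOSURE({[F' → . F]}), then GOTO on every symbol after a dot until no new states appear). It has 9 states:
  I0: { [F → . ( S ,], [F' → . F] }  — shift
  I1: { [F → ( . S ,], [F → . ( S ,], [S → . ; x], [S → . ;], [S → . F (], [S → .] }  — shift, reduce
  I2: { [F' → F .] }  — accept
  I3: { [S → ; . x], [S → ; .] }  — shift, reduce
  I4: { [S → F . (] }  — shift
  I5: { [F → ( S . ,] }  — shift
  I6: { [F → ( S , .] }  — reduce
  I7: { [S → F ( .] }  — reduce
  I8: { [S → ; x .] }  — reduce

No state contains more than one complete item.

Answer: No reduce-reduce conflicts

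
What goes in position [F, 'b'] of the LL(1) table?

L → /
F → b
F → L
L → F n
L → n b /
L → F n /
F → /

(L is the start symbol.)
F → b, F → L

To find M[F, 'b'], we find productions for F where 'b' is in the predict set (PREDICT(N → α) = (FIRST(α) \ {ε}) ∪ (FOLLOW(N) if α ⇒* ε)).

Relevant sets:
  FIRST(L) = { '/', 'b', 'n' }

F → b: PREDICT = { 'b' }
  'b' is in predict set, so this production goes in M[F, 'b']
F → L: PREDICT = { '/', 'b', 'n' }
  'b' is in predict set, so this production goes in M[F, 'b']
F → /: PREDICT = { '/' }

M[F, 'b'] = F → b, F → L  (a multiply-defined cell — the grammar is not LL(1))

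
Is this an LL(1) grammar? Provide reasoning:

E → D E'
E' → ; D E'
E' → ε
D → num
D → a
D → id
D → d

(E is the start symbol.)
Yes, the grammar is LL(1).

A grammar is LL(1) if for each non-terminal N with multiple productions, the predict sets of those productions are pairwise disjoint, where PREDICT(N → α) = (FIRST(α) \ {ε}) ∪ (FOLLOW(N) if α ⇒* ε).

Relevant sets:
  FOLLOW(E') = { $ }

For E':
  PREDICT(E' → ';' D E') = { ';' }
  PREDICT(E' → ε) = { $ }
For D:
  PREDICT(D → num) = { 'num' }
  PREDICT(D → a) = { 'a' }
  PREDICT(D → id) = { 'id' }
  PREDICT(D → d) = { 'd' }
E has a single production, so nothing to check there.

All predict sets are disjoint. The grammar IS LL(1).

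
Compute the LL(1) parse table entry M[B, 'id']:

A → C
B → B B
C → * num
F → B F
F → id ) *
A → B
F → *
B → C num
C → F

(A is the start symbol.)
B → B B, B → C num

To find M[B, 'id'], we find productions for B where 'id' is in the predict set (PREDICT(N → α) = (FIRST(α) \ {ε}) ∪ (FOLLOW(N) if α ⇒* ε)).

Relevant sets:
  FIRST(B) = { '*', 'id' }
  FIRST(C) = { '*', 'id' }

B → B B: PREDICT = { '*', 'id' }
  'id' is in predict set, so this production goes in M[B, 'id']
B → C num: PREDICT = { '*', 'id' }
  'id' is in predict set, so this production goes in M[B, 'id']

M[B, 'id'] = B → B B, B → C num  (a multiply-defined cell — the grammar is not LL(1))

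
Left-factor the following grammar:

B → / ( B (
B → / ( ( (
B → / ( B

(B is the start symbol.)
B → / ( B'
B' → B B''
B'' → (
B'' → ε
B' → ( (

Left-factoring transforms A → αβ₁ | αβ₂ into A → αA' and A' → β₁ | β₂
(α is the longest common prefix among the alternatives). Repeat until
no nonterminal has two alternatives with a common prefix.

Round 1: B has alternatives sharing prefix '/ ('. Introduce B': B → / ( B'
  Add: B' → B (
  Add: B' → ( (
  Add: B' → B

Round 2: B' has alternatives sharing prefix 'B'. Introduce B'': B' → B B''
  Add: B'' → (
  Add: B'' → ε

No remaining common prefixes — done.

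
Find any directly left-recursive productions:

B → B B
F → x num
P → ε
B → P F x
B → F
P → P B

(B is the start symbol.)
Yes, B, P are left-recursive

Direct left recursion occurs when N → N α for some non-terminal N (the right-hand side begins with the left-hand side itself).

B → B B: LEFT RECURSIVE (starts with B)
F → x num: starts with x
P → ε: starts with ε
B → P F x: starts with P
B → F: starts with F
P → P B: LEFT RECURSIVE (starts with P)

The grammar has direct left recursion on: B, P.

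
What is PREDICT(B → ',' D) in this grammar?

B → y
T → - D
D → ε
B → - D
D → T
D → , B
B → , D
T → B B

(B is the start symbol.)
{ ',' }

PREDICT(B → ',' D) = (FIRST(RHS) \ {ε}) ∪ (FOLLOW(B) if ε ∈ FIRST(RHS), i.e. RHS ⇒* ε)
FIRST(',' D) = { ',' }
ε ∉ FIRST(',' D), so FOLLOW(B) is not added.
PREDICT(B → ',' D) = { ',' }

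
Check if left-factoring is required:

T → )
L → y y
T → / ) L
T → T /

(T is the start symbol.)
No, left-factoring is not needed

Left-factoring is needed when two productions for the same non-terminal
share a common prefix on the right-hand side.

Productions for T:
  T → )
  T → / ) L
  T → T /

No common prefixes found.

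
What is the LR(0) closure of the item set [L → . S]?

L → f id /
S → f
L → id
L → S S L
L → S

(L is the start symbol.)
Start with: [L → . S]
  [L → . S] has the dot before S: add [S → . f]
No further items can be added.

CLOSURE = { [L → . S], [S → . f] }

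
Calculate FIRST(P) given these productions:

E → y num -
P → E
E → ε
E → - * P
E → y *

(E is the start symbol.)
{ '-', 'y', ε }

To compute FIRST(P), examine every production with P on the left-hand side, reading each right-hand side left to right until a non-nullable symbol is reached.

FIRST sets of the other non-terminals involved (by the same procedure, iterated to a fixed point):
  FIRST(E) = { '-', 'y', ε }

From P → E:
  - E is a non-terminal: add FIRST(E) \ {ε} = { '-', 'y' }
    E is nullable and nothing follows, so the whole right-hand side can vanish: ε ∈ FIRST(P)

Collecting: FIRST(P) = { '-', 'y', ε }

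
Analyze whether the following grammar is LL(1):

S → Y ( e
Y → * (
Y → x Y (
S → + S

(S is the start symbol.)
Yes, the grammar is LL(1).

A grammar is LL(1) if for each non-terminal N with multiple productions, the predict sets of those productions are pairwise disjoint, where PREDICT(N → α) = (FIRST(α) \ {ε}) ∪ (FOLLOW(N) if α ⇒* ε).

Relevant sets:
  FIRST(Y) = { '*', 'x' }

For S:
  PREDICT(S → Y '(' e) = { '*', 'x' }
  PREDICT(S → '+' S) = { '+' }
For Y:
  PREDICT(Y → '*' '(') = { '*' }
  PREDICT(Y → x Y '(') = { 'x' }

All predict sets are disjoint. The grammar IS LL(1).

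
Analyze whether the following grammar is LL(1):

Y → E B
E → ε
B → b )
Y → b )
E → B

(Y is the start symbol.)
A grammar is LL(1) if for each non-terminal N with multiple productions, the predict sets of those productions are pairwise disjoint, where PREDICT(N → α) = (FIRST(α) \ {ε}) ∪ (FOLLOW(N) if α ⇒* ε).

Relevant sets:
  FIRST(E) = { 'b', ε }
  FIRST(B) = { 'b' }
  FOLLOW(E) = { 'b' }

For Y:
  PREDICT(Y → E B) = { 'b' }
  PREDICT(Y → b ')') = { 'b' }
For E:
  PREDICT(E → ε) = { 'b' }
  PREDICT(E → B) = { 'b' }
B has a single production, so nothing to check there.

Conflict found: Predict set conflict for Y: { 'b' }
The grammar is NOT LL(1).

Answer: No. Predict set conflict for Y: { 'b' }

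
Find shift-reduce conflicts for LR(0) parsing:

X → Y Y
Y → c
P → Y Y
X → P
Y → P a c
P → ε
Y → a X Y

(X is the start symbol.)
Yes — I0: [P → .] vs [Y → . a X Y]; I1: [X → P .] vs [Y → P . a c]; I3: [P → .] vs [Y → . a X Y]; I4: [P → .] vs [Y → . a X Y]; I6: [P → .] vs [Y → . a X Y]; I8: [P → .] vs [Y → . a X Y]; I9: [P → .] vs [Y → . a X Y]; I12: [P → .] vs [Y → . a X Y]

Augment with X' → X and build the canonical LR(0) collection (I0 = CLOSURE({[X' → . X]}), then GOTO on every symbol after a dot until no new states appear). It has 13 states:
  I0: { [P → . Y Y], [P → .], [X → . P], [X → . Y Y], [X' → . X], [Y → . P a c], [Y → . a X Y], [Y → . c] }  — shift, reduce
  I1: { [X → P .], [Y → P . a c] }  — shift, reduce
  I2: { [X' → X .] }  — accept
  I3: { [P → . Y Y], [P → .], [P → Y . Y], [X → Y . Y], [Y → . P a c], [Y → . a X Y], [Y → . c] }  — shift, reduce
  I4: { [P → . Y Y], [P → .], [X → . P], [X → . Y Y], [Y → . P a c], [Y → . a X Y], [Y → . c], [Y → a . X Y] }  — shift, reduce
  I5: { [Y → c .] }  — reduce
  I6: { [P → . Y Y], [P → .], [Y → . P a c], [Y → . a X Y], [Y → . c], [Y → a X . Y] }  — shift, reduce
  I7: { [Y → P . a c] }  — shift
  I8: { [P → . Y Y], [P → .], [P → Y . Y], [Y → . P a c], [Y → . a X Y], [Y → . c], [Y → a X Y .] }  — shift, 2 reduces
  I9: { [P → . Y Y], [P → .], [P → Y . Y], [P → Y Y .], [Y → . P a c], [Y → . a X Y], [Y → . c] }  — shift, 2 reduces
  I10: { [Y → P a . c] }  — shift
  I11: { [Y → P a c .] }  — reduce
  I12: { [P → . Y Y], [P → .], [P → Y . Y], [P → Y Y .], [X → Y Y .], [Y → . P a c], [Y → . a X Y], [Y → . c] }  — shift, 3 reduces

I0 contains reduce item [P → .] and shift items [Y → . a X Y], [Y → . c] — shift-reduce conflict.
I1 contains reduce item [X → P .] and shift item [Y → P . a c] — shift-reduce conflict.
I3 contains reduce item [P → .] and shift items [Y → . a X Y], [Y → . c] — shift-reduce conflict.
I4 contains reduce item [P → .] and shift items [Y → . a X Y], [Y → . c] — shift-reduce conflict.
I6 contains reduce item [P → .] and shift items [Y → . a X Y], [Y → . c] — shift-reduce conflict.
I8 contains reduce items [P → .], [Y → a X Y .] and shift items [Y → . a X Y], [Y → . c] — shift-reduce conflict.
I9 contains reduce items [P → .], [P → Y Y .] and shift items [Y → . a X Y], [Y → . c] — shift-reduce conflict.
I12 contains reduce items [P → .], [P → Y Y .], [X → Y Y .] and shift items [Y → . a X Y], [Y → . c] — shift-reduce conflict.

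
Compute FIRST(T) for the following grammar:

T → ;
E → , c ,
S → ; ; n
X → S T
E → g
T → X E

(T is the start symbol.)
{ ';' }

To compute FIRST(T), examine every production with T on the left-hand side, reading each right-hand side left to right until a non-nullable symbol is reached.

FIRST sets of the other non-terminals involved (by the same procedure, iterated to a fixed point):
  FIRST(X) = { ';' }

From T → ;:
  - ';' is a terminal: add ';' and stop
From T → X E:
  - X is a non-terminal: add FIRST(X) \ {ε} = { ';' }
    X is not nullable, so stop

Collecting: FIRST(T) = { ';' }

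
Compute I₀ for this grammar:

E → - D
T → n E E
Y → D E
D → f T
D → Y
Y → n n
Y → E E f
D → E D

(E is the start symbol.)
{ [E → . - D], [E' → . E] }

First, augment the grammar with E' → E
I₀ = CLOSURE({ [E' → . E] }):
  [E' → . E] has the dot before E: add [E → . - D]
No further items can be added.

I₀ = { [E → . - D], [E' → . E] }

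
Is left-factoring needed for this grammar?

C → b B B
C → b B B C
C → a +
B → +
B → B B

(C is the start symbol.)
Left-factoring is needed when two productions for the same non-terminal
share a common prefix on the right-hand side.

Productions for C:
  C → b B B
  C → b B B C
  C → a +
Productions for B:
  B → +
  B → B B

Found common prefix 'b B B' in productions for C

Answer: Yes, C has productions with common prefix 'b B B'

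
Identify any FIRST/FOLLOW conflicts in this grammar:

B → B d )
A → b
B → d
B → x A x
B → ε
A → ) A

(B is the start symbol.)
Yes. B → B d ')' with FOLLOW(B) on { 'd' }; B → d with FOLLOW(B) on { 'd' }

A FIRST/FOLLOW conflict occurs when a non-terminal N has a nullable alternative N → β (β ⇒* ε) and another alternative N → α with FIRST(α) ∩ FOLLOW(N) ≠ ∅: on such a lookahead the parser cannot decide between expanding α and letting N vanish via β.

Nullable non-terminals: B.
FIRST sets used below: FIRST(B) = { 'd', 'x', ε }

B: nullable alternative(s) B → ε; FOLLOW(B) = { $, 'd' }
  B → B d ): FIRST \ {ε} = { 'd', 'x' } — overlaps FOLLOW(B) on { 'd' }: CONFLICT
  B → d: FIRST \ {ε} = { 'd' } — overlaps FOLLOW(B) on { 'd' }: CONFLICT
  B → x A x: FIRST \ {ε} = { 'x' } — disjoint from FOLLOW(B)
  B → ε: FIRST \ {ε} = { } — this is the only nullable alternative, skip

A has no nullable alternative, so no FIRST/FOLLOW check is needed there.

So the grammar has 2 FIRST/FOLLOW conflicts (marked CONFLICT above).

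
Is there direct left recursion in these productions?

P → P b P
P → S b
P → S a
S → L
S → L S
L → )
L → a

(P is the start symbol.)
Direct left recursion occurs when N → N α for some non-terminal N (the right-hand side begins with the left-hand side itself).

P → P b P: LEFT RECURSIVE (starts with P)
P → S b: starts with S
P → S a: starts with S
S → L: starts with L
S → L S: starts with L
L → ): starts with ')'
L → a: starts with a

The grammar has direct left recursion on: P.

Answer: Yes, P is left-recursive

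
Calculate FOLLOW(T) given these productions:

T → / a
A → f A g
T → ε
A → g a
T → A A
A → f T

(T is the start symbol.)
T is the start symbol, so $ ∈ FOLLOW(T).
In A → f T: T is at the end, add FOLLOW(A)

The FOLLOW sets referred to above (computed the same way, to a fixed point):
  FOLLOW(A) = { $, 'f', 'g' }

Taking the union: FOLLOW(T) = { $, 'f', 'g' }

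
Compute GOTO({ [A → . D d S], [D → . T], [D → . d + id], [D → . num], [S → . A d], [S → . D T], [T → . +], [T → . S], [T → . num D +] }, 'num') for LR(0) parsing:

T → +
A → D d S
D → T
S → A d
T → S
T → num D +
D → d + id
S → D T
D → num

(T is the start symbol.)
GOTO(I, 'num') = CLOSURE({ [A → αX.β] : [A → α.Xβ] ∈ I, X = 'num' })

Items with dot before 'num', with the dot advanced:
  [D → . num] → [D → num .]
  [T → . num D +] → [T → num . D +]
Closure of the advanced items:
  [T → num . D +] has the dot before D: add [D → . T], [D → . d + id], [D → . num]
  [D → . T] has the dot before T: add [T → . +], [T → . S], [T → . num D +]
  [T → . S] has the dot before S: add [S → . A d], [S → . D T]
  [S → . A d] has the dot before A: add [A → . D d S]

GOTO = { [A → . D d S], [D → . T], [D → . d + id], [D → . num], [D → num .], [S → . A d], [S → . D T], [T → . +], [T → . S], [T → . num D +], [T → num . D +] }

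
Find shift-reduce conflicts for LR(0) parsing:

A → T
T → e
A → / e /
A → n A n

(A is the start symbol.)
No shift-reduce conflicts

A shift-reduce conflict occurs when an LR(0) state has both:
  - a complete (reduce) item [A → α .] (dot at the end), and
  - a shift item [B → β . c γ] (dot before a terminal).

Augment with A' → A and build the canonical LR(0) collection (I0 = CLOSURE({[A' → . A]}), then GOTO on every symbol after a dot until no new states appear). It has 10 states:
  I0: { [A → . / e /], [A → . T], [A → . n A n], [A' → . A], [T → . e] }  — shift
  I1: { [A → / . e /] }  — shift
  I2: { [A' → A .] }  — accept
  I3: { [A → T .] }  — reduce
  I4: { [T → e .] }  — reduce
  I5: { [A → . / e /], [A → . T], [A → . n A n], [A → n . A n], [T → . e] }  — shift
  I6: { [A → n A . n] }  — shift
  I7: { [A → n A n .] }  — reduce
  I8: { [A → / e . /] }  — shift
  I9: { [A → / e / .] }  — reduce

No state contains both a complete item and a shift item.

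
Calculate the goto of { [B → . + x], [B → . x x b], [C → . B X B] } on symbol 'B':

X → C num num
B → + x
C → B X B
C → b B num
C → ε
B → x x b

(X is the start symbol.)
GOTO(I, 'B') = CLOSURE({ [A → αX.β] : [A → α.Xβ] ∈ I, X = 'B' })

Items with dot before 'B', with the dot advanced:
  [C → . B X B] → [C → B . X B]
Closure of the advanced items:
  [C → B . X B] has the dot before X: add [X → . C num num]
  [X → . C num num] has the dot before C: add [C → . B X B], [C → . b B num], [C → .]
  [C → . B X B] has the dot before B: add [B → . + x], [B → . x x b]

GOTO = { [B → . + x], [B → . x x b], [C → . B X B], [C → . b B num], [C → .], [C → B . X B], [X → . C num num] }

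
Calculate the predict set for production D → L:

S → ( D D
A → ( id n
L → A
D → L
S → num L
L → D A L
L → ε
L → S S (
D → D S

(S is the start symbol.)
PREDICT(D → L) = (FIRST(RHS) \ {ε}) ∪ (FOLLOW(D) if ε ∈ FIRST(RHS), i.e. RHS ⇒* ε)
FIRST(L) = { '(', 'num', ε }
FIRST(L) = { '(', 'num', ε }
ε ∈ FIRST(L) (the right-hand side is nullable), so add FOLLOW(D) = { $, '(', 'num' }
PREDICT(D → L) = { $, '(', 'num' }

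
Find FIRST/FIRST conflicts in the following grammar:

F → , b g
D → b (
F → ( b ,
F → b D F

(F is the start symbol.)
Productions for F:
  F → , b g: FIRST = { ',' }
  F → ( b ,: FIRST = { '(' }
  F → b D F: FIRST = { 'b' }
D has only one production, so no FIRST/FIRST conflict is possible there.

All alternatives of each non-terminal have pairwise disjoint FIRST sets.

Answer: No FIRST/FIRST conflicts.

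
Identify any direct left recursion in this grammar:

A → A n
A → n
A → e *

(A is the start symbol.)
Yes, A is left-recursive

Direct left recursion occurs when N → N α for some non-terminal N (the right-hand side begins with the left-hand side itself).

A → A n: LEFT RECURSIVE (starts with A)
A → n: starts with n
A → e *: starts with e

The grammar has direct left recursion on: A.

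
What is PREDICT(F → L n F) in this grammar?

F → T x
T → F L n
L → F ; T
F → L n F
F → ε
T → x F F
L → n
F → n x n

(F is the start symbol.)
PREDICT(F → L n F) = (FIRST(RHS) \ {ε}) ∪ (FOLLOW(F) if ε ∈ FIRST(RHS), i.e. RHS ⇒* ε)
FIRST(L) = { ';', 'n', 'x' }
FIRST(L n F) = { ';', 'n', 'x' }
ε ∉ FIRST(L n F), so FOLLOW(F) is not added.
PREDICT(F → L n F) = { ';', 'n', 'x' }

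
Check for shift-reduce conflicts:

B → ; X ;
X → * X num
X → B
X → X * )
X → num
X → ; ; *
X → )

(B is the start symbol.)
Augment with B' → B and build the canonical LR(0) collection (I0 = CLOSURE({[B' → . B]}), then GOTO on every symbol after a dot until no new states appear). It has 16 states:
  I0: { [B → . ; X ;], [B' → . B] }  — shift
  I1: { [B → . ; X ;], [B → ; . X ;], [X → . )], [X → . * X num], [X → . ; ; *], [X → . B], [X → . X * )], [X → . num] }  — shift
  I2: { [B' → B .] }  — accept
  I3: { [X → ) .] }  — reduce
  I4: { [B → . ; X ;], [X → * . X num], [X → . )], [X → . * X num], [X → . ; ; *], [X → . B], [X → . X * )], [X → . num] }  — shift
  I5: { [B → . ; X ;], [B → ; . X ;], [X → . )], [X → . * X num], [X → . ; ; *], [X → . B], [X → . X * )], [X → . num], [X → ; . ; *] }  — shift
  I6: { [X → B .] }  — reduce
  I7: { [B → ; X . ;], [X → X . * )] }  — shift
  I8: { [X → num .] }  — reduce
  I9: { [X → X * . )] }  — shift
  I10: { [B → ; X ; .] }  — reduce
  I11: { [X → X * ) .] }  — reduce
  I12: { [B → . ; X ;], [B → ; . X ;], [X → . )], [X → . * X num], [X → . ; ; *], [X → . B], [X → . X * )], [X → . num], [X → ; . ; *], [X → ; ; . *] }  — shift
  I13: { [B → . ; X ;], [X → * . X num], [X → . )], [X → . * X num], [X → . ; ; *], [X → . B], [X → . X * )], [X → . num], [X → ; ; * .] }  — shift, reduce
  I14: { [X → * X . num], [X → X . * )] }  — shift
  I15: { [X → * X num .] }  — reduce

I13 contains reduce item [X → ; ; * .] and shift items [B → . ; X ;], [X → . )], [X → . * X num], [X → . ; ; *], [X → . num] — shift-reduce conflict.

Answer: Yes — I13: [X → ; ; * .] vs [B → . ; X ;]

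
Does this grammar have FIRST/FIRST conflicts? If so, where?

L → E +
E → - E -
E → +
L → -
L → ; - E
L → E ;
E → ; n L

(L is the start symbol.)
Yes. L → E '+' / L → '-' on { '-' }; L → E '+' / L → ';' '-' E on { ';' }; L → E '+' / L → E ';' on { '+', '-', ';' }; L → '-' / L → E ';' on { '-' }; L → ';' '-' E / L → E ';' on { ';' }

FIRST sets of the non-terminals at (or reachable through a nullable prefix from) the front of some alternative:
  FIRST(E) = { '+', '-', ';' }

Productions for L:
  L → E +: FIRST = { '+', '-', ';' }
  L → -: FIRST = { '-' }
  L → ; - E: FIRST = { ';' }
  L → E ;: FIRST = { '+', '-', ';' }
Productions for E:
  E → - E -: FIRST = { '-' }
  E → +: FIRST = { '+' }
  E → ; n L: FIRST = { ';' }

Conflict for L: L → E + and L → -
  Overlap: { '-' }
Conflict for L: L → E + and L → ; - E
  Overlap: { ';' }
Conflict for L: L → E + and L → E ;
  Overlap: { '+', '-', ';' }
Conflict for L: L → - and L → E ;
  Overlap: { '-' }
Conflict for L: L → ; - E and L → E ;
  Overlap: { ';' }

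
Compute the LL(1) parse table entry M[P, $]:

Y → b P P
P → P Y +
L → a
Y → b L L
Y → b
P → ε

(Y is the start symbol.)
To find M[P, $], we find productions for P where $ is in the predict set (PREDICT(N → α) = (FIRST(α) \ {ε}) ∪ (FOLLOW(N) if α ⇒* ε)).

Relevant sets:
  FIRST(P) = { 'b', ε }
  FIRST(Y) = { 'b' }
  FOLLOW(P) = { $, '+', 'b' }

P → P Y +: PREDICT = { 'b' }
P → ε: PREDICT = { $, '+', 'b' }
  $ is in predict set, so this production goes in M[P, $]

M[P, $] = P → ε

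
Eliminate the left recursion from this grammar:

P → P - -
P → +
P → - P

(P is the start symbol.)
P → + P'
P → - P P'
P' → - - P'
P' → ε

P is directly left-recursive. The standard transformation for
  A → A α₁ | ... | A α_m | β₁ | ... | β_n
is
  A  → β₁ A' | ... | β_n A'
  A' → α₁ A' | ... | α_m A' | ε

P → + becomes P → + P'
P → - P becomes P → - P P'
P → P - - becomes P' → - - P'
Add P' → ε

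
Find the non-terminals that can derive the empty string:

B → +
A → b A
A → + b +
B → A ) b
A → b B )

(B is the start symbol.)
None

There are no ε-productions, so no non-terminal can derive ε.
No non-terminals are nullable.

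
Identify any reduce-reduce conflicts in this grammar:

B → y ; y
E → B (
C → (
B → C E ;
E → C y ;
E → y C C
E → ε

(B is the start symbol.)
Augment with B' → B and build the canonical LR(0) collection (I0 = CLOSURE({[B' → . B]}), then GOTO on every symbol after a dot until no new states appear). It has 17 states:
  I0: { [B → . C E ;], [B → . y ; y], [B' → . B], [C → . (] }  — shift
  I1: { [C → ( .] }  — reduce
  I2: { [B' → B .] }  — accept
  I3: { [B → . C E ;], [B → . y ; y], [B → C . E ;], [C → . (], [E → . B (], [E → . C y ;], [E → . y C C], [E → .] }  — shift, reduce
  I4: { [B → y . ; y] }  — shift
  I5: { [B → y ; . y] }  — shift
  I6: { [B → y ; y .] }  — reduce
  I7: { [E → B . (] }  — shift
  I8: { [B → . C E ;], [B → . y ; y], [B → C . E ;], [C → . (], [E → . B (], [E → . C y ;], [E → . y C C], [E → .], [E → C . y ;] }  — shift, reduce
  I9: { [B → C E . ;] }  — shift
  I10: { [B → y . ; y], [C → . (], [E → y . C C] }  — shift
  I11: { [C → . (], [E → y C . C] }  — shift
  I12: { [E → y C C .] }  — reduce
  I13: { [B → C E ; .] }  — reduce
  I14: { [B → y . ; y], [C → . (], [E → C y . ;], [E → y . C C] }  — shift
  I15: { [B → y ; . y], [E → C y ; .] }  — shift, reduce
  I16: { [E → B ( .] }  — reduce

No state contains more than one complete item.

Answer: No reduce-reduce conflicts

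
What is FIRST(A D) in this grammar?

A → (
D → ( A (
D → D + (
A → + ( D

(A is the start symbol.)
FIRST sets of the non-terminals involved (from the grammar, by fixed-point iteration):
  FIRST(A) = { '(', '+' }

To compute FIRST(A D), process the symbols left to right:
Symbol A is a non-terminal. Add FIRST(A) \ {ε} = { '(', '+' }
A is not nullable (ε ∉ FIRST(A)), so stop here.
FIRST(A D) = { '(', '+' }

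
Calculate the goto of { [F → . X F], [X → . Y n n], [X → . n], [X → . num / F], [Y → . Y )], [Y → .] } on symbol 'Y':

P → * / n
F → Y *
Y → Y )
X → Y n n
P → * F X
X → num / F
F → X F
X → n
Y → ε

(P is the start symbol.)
{ [X → Y . n n], [Y → Y . )] }

GOTO(I, 'Y') = CLOSURE({ [A → αX.β] : [A → α.Xβ] ∈ I, X = 'Y' })

Items with dot before 'Y', with the dot advanced:
  [X → . Y n n] → [X → Y . n n]
  [Y → . Y )] → [Y → Y . )]
Closure adds nothing (no advanced item has the dot before a non-terminal).

GOTO = { [X → Y . n n], [Y → Y . )] }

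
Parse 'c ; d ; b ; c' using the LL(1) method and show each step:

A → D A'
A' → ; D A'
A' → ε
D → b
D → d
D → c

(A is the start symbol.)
LL(1) parsing maintains a stack (initially the start symbol over $) and the input. At each step: if the stack top is a terminal, match it against the current input token; if it is a non-terminal N, replace it with the RHS of M[N, lookahead] (the unique production whose predict set contains the lookahead).

Stack is shown with the top on the left.

Stack     Input            Action
---------------------------------
A $       c ; d ; b ; c $  output A → D A'
D A' $    c ; d ; b ; c $  output D → c
c A' $    c ; d ; b ; c $  match 'c'
A' $      ; d ; b ; c $    output A' → ; D A'
; D A' $  ; d ; b ; c $    match ';'
D A' $    d ; b ; c $      output D → d
d A' $    d ; b ; c $      match 'd'
A' $      ; b ; c $        output A' → ; D A'
; D A' $  ; b ; c $        match ';'
D A' $    b ; c $          output D → b
b A' $    b ; c $          match 'b'
A' $      ; c $            output A' → ; D A'
; D A' $  ; c $            match ';'
D A' $    c $              output D → c
c A' $    c $              match 'c'
A' $      $                output A' → ε
$         $                accept

The string is accepted.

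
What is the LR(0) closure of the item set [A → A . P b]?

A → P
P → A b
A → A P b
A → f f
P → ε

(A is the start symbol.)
Start with: [A → A . P b]
  [A → A . P b] has the dot before P: add [P → . A b], [P → .]
  [P → . A b] has the dot before A: add [A → . P], [A → . A P b], [A → . f f]
No further items can be added.

CLOSURE = { [A → . A P b], [A → . P], [A → . f f], [A → A . P b], [P → . A b], [P → .] }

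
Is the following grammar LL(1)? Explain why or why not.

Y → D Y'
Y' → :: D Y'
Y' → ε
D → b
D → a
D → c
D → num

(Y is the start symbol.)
Relevant sets:
  FOLLOW(Y') = { $ }

For Y':
  PREDICT(Y' → :: D Y') = { '::' }
  PREDICT(Y' → ε) = { $ }
For D:
  PREDICT(D → b) = { 'b' }
  PREDICT(D → a) = { 'a' }
  PREDICT(D → c) = { 'c' }
  PREDICT(D → num) = { 'num' }
Y has a single production, so nothing to check there.

All predict sets are disjoint. The grammar IS LL(1).

Answer: Yes, the grammar is LL(1).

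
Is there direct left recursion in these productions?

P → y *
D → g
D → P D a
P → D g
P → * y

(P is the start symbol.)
No direct left recursion

Direct left recursion occurs when N → N α for some non-terminal N (the right-hand side begins with the left-hand side itself).

P → y *: starts with y
D → g: starts with g
D → P D a: starts with P
P → D g: starts with D
P → * y: starts with '*'

No direct left recursion found.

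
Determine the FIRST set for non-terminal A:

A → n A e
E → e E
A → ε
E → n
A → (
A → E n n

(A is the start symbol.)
To compute FIRST(A), examine every production with A on the left-hand side, reading each right-hand side left to right until a non-nullable symbol is reached.

FIRST sets of the other non-terminals involved (by the same procedure, iterated to a fixed point):
  FIRST(E) = { 'e', 'n' }

From A → n A e:
  - n is a terminal: add 'n' and stop
From A → ε:
  - ε-production, so ε ∈ FIRST(A)
From A → (:
  - '(' is a terminal: add '(' and stop
From A → E n n:
  - E is a non-terminal: add FIRST(E) \ {ε} = { 'e', 'n' }
    E is not nullable, so stop

Collecting: FIRST(A) = { '(', 'e', 'n', ε }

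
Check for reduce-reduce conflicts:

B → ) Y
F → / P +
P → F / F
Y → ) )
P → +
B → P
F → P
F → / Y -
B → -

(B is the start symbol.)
A reduce-reduce conflict occurs when an LR(0) state has two complete items [A → α .] and [B → β .] — both call for a reduction, and with no lookahead the parser cannot choose between them.

Augment with B' → B and build the canonical LR(0) collection (I0 = CLOSURE({[B' → . B]}), then GOTO on every symbol after a dot until no new states appear). It has 18 states:
  I0: { [B → . ) Y], [B → . -], [B → . P], [B' → . B], [F → . / P +], [F → . / Y -], [F → . P], [P → . +], [P → . F / F] }  — shift
  I1: { [B → ) . Y], [Y → . ) )] }  — shift
  I2: { [P → + .] }  — reduce
  I3: { [B → - .] }  — reduce
  I4: { [F → . / P +], [F → . / Y -], [F → . P], [F → / . P +], [F → / . Y -], [P → . +], [P → . F / F], [Y → . ) )] }  — shift
  I5: { [B' → B .] }  — accept
  I6: { [P → F . / F] }  — shift
  I7: { [B → P .], [F → P .] }  — 2 reduces
  I8: { [F → . / P +], [F → . / Y -], [F → . P], [P → . +], [P → . F / F], [P → F / . F] }  — shift
  I9: { [P → F . / F], [P → F / F .] }  — shift, reduce
  I10: { [F → P .] }  — reduce
  I11: { [Y → ) . )] }  — shift
  I12: { [F → / P . +], [F → P .] }  — shift, reduce
  I13: { [F → / Y . -] }  — shift
  I14: { [F → / Y - .] }  — reduce
  I15: { [F → / P + .] }  — reduce
  I16: { [Y → ) ) .] }  — reduce
  I17: { [B → ) Y .] }  — reduce

I7 contains complete items [B → P .], [F → P .] — reduce-reduce conflict.

Answer: Yes — I7: [B → P .] vs [F → P .]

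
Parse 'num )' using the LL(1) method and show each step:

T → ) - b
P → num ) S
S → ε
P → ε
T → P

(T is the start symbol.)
Stack is shown with the top on the left.

Stack      Input    Action
--------------------------
T $        num ) $  output T → P
P $        num ) $  output P → num ) S
num ) S $  num ) $  match 'num'
) S $      ) $      match ')'
S $        $        output S → ε
$          $        accept

The string is accepted.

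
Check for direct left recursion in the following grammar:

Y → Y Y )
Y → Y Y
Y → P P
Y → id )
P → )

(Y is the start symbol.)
Yes, Y is left-recursive

Y → Y Y ): LEFT RECURSIVE (starts with Y)
Y → Y Y: LEFT RECURSIVE (starts with Y)
Y → P P: starts with P
Y → id ): starts with id
P → ): starts with ')'

The grammar has direct left recursion on: Y.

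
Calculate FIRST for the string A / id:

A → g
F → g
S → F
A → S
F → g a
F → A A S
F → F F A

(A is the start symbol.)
FIRST sets of the non-terminals involved (from the grammar, by fixed-point iteration):
  FIRST(A) = { 'g' }

To compute FIRST(A / id), process the symbols left to right:
Symbol A is a non-terminal. Add FIRST(A) \ {ε} = { 'g' }
A is not nullable (ε ∉ FIRST(A)), so stop here.
FIRST(A / id) = { 'g' }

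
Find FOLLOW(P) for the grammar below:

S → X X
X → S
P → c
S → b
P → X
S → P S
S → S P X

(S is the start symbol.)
To compute FOLLOW(P), find every occurrence of P on a right-hand side N → α P β: add FIRST(β) \ {ε}, and if β is empty or nullable also add FOLLOW(N). Iterate to a fixed point.

In S → P S: P is followed by S, add FIRST(S) \ {ε} = { 'b', 'c' }
In S → S P X: P is followed by X, add FIRST(X) \ {ε} = { 'b', 'c' }

Taking the union: FOLLOW(P) = { 'b', 'c' }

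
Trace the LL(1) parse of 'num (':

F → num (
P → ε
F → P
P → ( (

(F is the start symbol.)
Stack is shown with the top on the left.

Stack    Input    Action
------------------------
F $      num ( $  output F → num (
num ( $  num ( $  match 'num'
( $      ( $      match '('
$        $        accept

The string is accepted.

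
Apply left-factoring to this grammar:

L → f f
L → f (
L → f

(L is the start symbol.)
L → f L'
L' → f
L' → (
L' → ε

Left-factoring transforms A → αβ₁ | αβ₂ into A → αA' and A' → β₁ | β₂
(α is the longest common prefix among the alternatives). Repeat until
no nonterminal has two alternatives with a common prefix.

Round 1: L has alternatives sharing prefix 'f'. Introduce L': L → f L'
  Add: L' → f
  Add: L' → (
  Add: L' → ε

No remaining common prefixes — done.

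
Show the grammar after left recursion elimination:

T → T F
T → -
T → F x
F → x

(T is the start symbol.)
T → - T'
T → F x T'
T' → F T'
T' → ε
F → x

T is directly left-recursive. The standard transformation for
  A → A α₁ | ... | A α_m | β₁ | ... | β_n
is
  A  → β₁ A' | ... | β_n A'
  A' → α₁ A' | ... | α_m A' | ε

T → - becomes T → - T'
T → F x becomes T → F x T'
T → T F becomes T' → F T'
Add T' → ε

Productions for other non-terminals are unchanged:
  F → x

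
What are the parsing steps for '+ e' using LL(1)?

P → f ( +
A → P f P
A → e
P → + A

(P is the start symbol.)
LL(1) parsing maintains a stack (initially the start symbol over $) and the input. At each step: if the stack top is a terminal, match it against the current input token; if it is a non-terminal N, replace it with the RHS of M[N, lookahead] (the unique production whose predict set contains the lookahead).

Stack is shown with the top on the left.

Stack  Input  Action
--------------------
P $    + e $  output P → + A
+ A $  + e $  match '+'
A $    e $    output A → e
e $    e $    match 'e'
$      $      accept

The string is accepted.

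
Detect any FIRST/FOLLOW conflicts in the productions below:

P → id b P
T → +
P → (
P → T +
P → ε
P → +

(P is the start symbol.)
No FIRST/FOLLOW conflicts.

A FIRST/FOLLOW conflict occurs when a non-terminal N has a nullable alternative N → β (β ⇒* ε) and another alternative N → α with FIRST(α) ∩ FOLLOW(N) ≠ ∅: on such a lookahead the parser cannot decide between expanding α and letting N vanish via β.

Nullable non-terminals: P.
FIRST sets used below: FIRST(T) = { '+' }

P: nullable alternative(s) P → ε; FOLLOW(P) = { $ }
  P → id b P: FIRST \ {ε} = { 'id' } — disjoint from FOLLOW(P)
  P → (: FIRST \ {ε} = { '(' } — disjoint from FOLLOW(P)
  P → T +: FIRST \ {ε} = { '+' } — disjoint from FOLLOW(P)
  P → ε: FIRST \ {ε} = { } — this is the only nullable alternative, skip
  P → +: FIRST \ {ε} = { '+' } — disjoint from FOLLOW(P)

T has no nullable alternative, so no FIRST/FOLLOW check is needed there.

No FIRST/FOLLOW conflicts found.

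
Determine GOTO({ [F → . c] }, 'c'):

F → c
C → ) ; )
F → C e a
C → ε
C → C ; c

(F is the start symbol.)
GOTO(I, 'c') = CLOSURE({ [A → αX.β] : [A → α.Xβ] ∈ I, X = 'c' })

Items with dot before 'c', with the dot advanced:
  [F → . c] → [F → c .]
Closure adds nothing (no advanced item has the dot before a non-terminal).

GOTO = { [F → c .] }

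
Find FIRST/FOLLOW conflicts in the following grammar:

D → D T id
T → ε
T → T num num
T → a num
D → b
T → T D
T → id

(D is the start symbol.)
Yes. T → T num num with FOLLOW(T) on { 'b', 'id', 'num' }; T → T D with FOLLOW(T) on { 'b', 'id', 'num' }; T → id with FOLLOW(T) on { 'id' }

Nullable non-terminals: T.
FIRST sets used below: FIRST(T) = { 'a', 'b', 'id', 'num', ε }, FIRST(D) = { 'b' }

T: nullable alternative(s) T → ε; FOLLOW(T) = { 'b', 'id', 'num' }
  T → ε: FIRST \ {ε} = { } — this is the only nullable alternative, skip
  T → T num num: FIRST \ {ε} = { 'a', 'b', 'id', 'num' } — overlaps FOLLOW(T) on { 'b', 'id', 'num' }: CONFLICT
  T → a num: FIRST \ {ε} = { 'a' } — disjoint from FOLLOW(T)
  T → T D: FIRST \ {ε} = { 'a', 'b', 'id', 'num' } — overlaps FOLLOW(T) on { 'b', 'id', 'num' }: CONFLICT
  T → id: FIRST \ {ε} = { 'id' } — overlaps FOLLOW(T) on { 'id' }: CONFLICT

D has no nullable alternative, so no FIRST/FOLLOW check is needed there.

So the grammar has 3 FIRST/FOLLOW conflicts (marked CONFLICT above).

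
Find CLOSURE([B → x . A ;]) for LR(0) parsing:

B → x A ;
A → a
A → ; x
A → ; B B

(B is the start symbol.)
{ [A → . ; B B], [A → . ; x], [A → . a], [B → x . A ;] }

To compute CLOSURE, for each item [A → α.Bβ] where B is a non-terminal, add [B → .γ] for all productions B → γ; repeat for the newly added items until nothing changes.

Start with: [B → x . A ;]
  [B → x . A ;] has the dot before A: add [A → . a], [A → . ; x], [A → . ; B B]
No further items can be added.

CLOSURE = { [A → . ; B B], [A → . ; x], [A → . a], [B → x . A ;] }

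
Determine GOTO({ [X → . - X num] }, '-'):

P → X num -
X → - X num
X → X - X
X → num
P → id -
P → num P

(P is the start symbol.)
{ [X → - . X num], [X → . - X num], [X → . X - X], [X → . num] }

GOTO(I, '-') = CLOSURE({ [A → αX.β] : [A → α.Xβ] ∈ I, X = '-' })

Items with dot before '-', with the dot advanced:
  [X → . - X num] → [X → - . X num]
Closure of the advanced items:
  [X → - . X num] has the dot before X: add [X → . - X num], [X → . X - X], [X → . num]

GOTO = { [X → - . X num], [X → . - X num], [X → . X - X], [X → . num] }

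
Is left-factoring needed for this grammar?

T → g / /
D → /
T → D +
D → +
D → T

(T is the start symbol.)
No, left-factoring is not needed

Left-factoring is needed when two productions for the same non-terminal
share a common prefix on the right-hand side.

Productions for T:
  T → g / /
  T → D +
Productions for D:
  D → /
  D → +
  D → T

No common prefixes found.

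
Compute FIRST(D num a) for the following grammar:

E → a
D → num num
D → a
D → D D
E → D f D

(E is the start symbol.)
{ 'a', 'num' }

FIRST sets of the non-terminals involved (from the grammar, by fixed-point iteration):
  FIRST(D) = { 'a', 'num' }

To compute FIRST(D num a), process the symbols left to right:
Symbol D is a non-terminal. Add FIRST(D) \ {ε} = { 'a', 'num' }
D is not nullable (ε ∉ FIRST(D)), so stop here.
FIRST(D num a) = { 'a', 'num' }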